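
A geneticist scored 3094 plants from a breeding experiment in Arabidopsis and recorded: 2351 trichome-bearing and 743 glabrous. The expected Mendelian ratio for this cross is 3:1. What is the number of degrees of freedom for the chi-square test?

1

A goodness-of-fit test with 2 phenotype classes has df = 2 − 1 = 1.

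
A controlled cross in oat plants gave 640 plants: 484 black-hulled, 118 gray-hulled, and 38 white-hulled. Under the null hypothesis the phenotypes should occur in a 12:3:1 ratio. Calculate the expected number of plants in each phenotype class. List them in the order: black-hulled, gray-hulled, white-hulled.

480, 120, 40

Total ratio parts = 16. Expected numbers out of 640:
  black-hulled: 640 × 12/16 = 480
  gray-hulled: 640 × 3/16 = 120
  white-hulled: 640 × 1/16 = 40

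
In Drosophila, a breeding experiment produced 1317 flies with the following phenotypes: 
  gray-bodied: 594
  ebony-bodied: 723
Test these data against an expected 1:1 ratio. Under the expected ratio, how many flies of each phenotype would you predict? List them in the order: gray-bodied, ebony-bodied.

658.5, 658.5

Expected counts for N = 1317 under a 1:1 ratio (total parts = 2):
  gray-bodied: 1317 × 1/2 = 658.5
  ebony-bodied: 1317 × 1/2 = 658.5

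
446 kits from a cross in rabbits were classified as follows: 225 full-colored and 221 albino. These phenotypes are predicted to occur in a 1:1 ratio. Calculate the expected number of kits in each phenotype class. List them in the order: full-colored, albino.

223, 223

The 1:1 ratio has 2 parts, so with N = 446 the expected counts are:
  full-colored: 446 × 1/2 = 223
  albino: 446 × 1/2 = 223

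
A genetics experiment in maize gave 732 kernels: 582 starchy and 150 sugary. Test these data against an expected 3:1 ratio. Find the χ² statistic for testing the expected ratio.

Expected counts for N = 732 under a 3:1 ratio (total parts = 4):
  starchy: 732 × 3/4 = 549
  sugary: 732 × 1/4 = 183
χ² = Σ (O − E)² / E
  starchy: (582 − 549)² / 549 = 1.9836
  sugary: (150 − 183)² / 183 = 5.9508
χ² = 1.9836 + 5.9508 = 7.9344 ≈ 7.934

7.934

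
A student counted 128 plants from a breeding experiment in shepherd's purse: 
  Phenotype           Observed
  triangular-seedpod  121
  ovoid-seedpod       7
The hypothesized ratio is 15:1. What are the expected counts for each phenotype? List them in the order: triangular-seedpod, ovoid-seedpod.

120, 8

The 15:1 ratio has 16 parts, so with N = 128 the expected counts are:
  triangular-seedpod: 128 × 15/16 = 120
  ovoid-seedpod: 128 × 1/16 = 8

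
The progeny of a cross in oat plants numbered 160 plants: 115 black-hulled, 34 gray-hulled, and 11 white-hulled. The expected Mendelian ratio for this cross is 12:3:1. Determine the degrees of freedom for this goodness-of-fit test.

2

A goodness-of-fit test with 3 phenotype classes has df = 3 − 1 = 2.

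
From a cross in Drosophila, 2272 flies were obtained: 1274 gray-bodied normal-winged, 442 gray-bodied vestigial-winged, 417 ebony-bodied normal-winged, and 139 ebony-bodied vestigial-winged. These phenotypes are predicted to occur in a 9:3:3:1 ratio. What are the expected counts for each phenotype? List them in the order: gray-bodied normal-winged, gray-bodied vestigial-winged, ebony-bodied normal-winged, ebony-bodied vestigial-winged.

Total ratio parts = 16. Expected numbers out of 2272:
  gray-bodied normal-winged: 2272 × 9/16 = 1278
  gray-bodied vestigial-winged: 2272 × 3/16 = 426
  ebony-bodied normal-winged: 2272 × 3/16 = 426
  ebony-bodied vestigial-winged: 2272 × 1/16 = 142

1278, 426, 426, 142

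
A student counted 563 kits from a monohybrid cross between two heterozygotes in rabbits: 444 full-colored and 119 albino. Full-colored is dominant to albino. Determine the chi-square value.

For a monohybrid cross between heterozygotes with complete dominance, the expected phenotypic ratio is 3:1.
Under the 3:1 hypothesis (Σ ratio = 4, N = 563):
  full-colored: 563 × 3/4 = 422.25
  albino: 563 × 1/4 = 140.75
χ² = Σ (O − E)² / E
  full-colored: (444 − 422.25)² / 422.25 = 1.1203
  albino: (119 − 140.75)² / 140.75 = 3.3610
χ² = 1.1203 + 3.3610 = 4.4813 ≈ 4.481

4.481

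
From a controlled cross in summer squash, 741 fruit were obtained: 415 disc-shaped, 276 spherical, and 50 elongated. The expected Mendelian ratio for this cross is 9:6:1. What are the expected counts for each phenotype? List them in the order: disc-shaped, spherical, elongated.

416.8125, 277.875, 46.3125

Total ratio parts = 16. Expected numbers out of 741:
  disc-shaped: 741 × 9/16 = 416.8125
  spherical: 741 × 6/16 = 277.875
  elongated: 741 × 1/16 = 46.3125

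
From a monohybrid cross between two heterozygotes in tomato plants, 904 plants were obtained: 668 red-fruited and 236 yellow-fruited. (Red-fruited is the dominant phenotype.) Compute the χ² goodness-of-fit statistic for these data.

For a monohybrid cross between heterozygotes with complete dominance, the expected phenotypic ratio is 3:1.
Under the 3:1 hypothesis (Σ ratio = 4, N = 904):
  red-fruited: 904 × 3/4 = 678
  yellow-fruited: 904 × 1/4 = 226
χ² = Σ (O − E)² / E
  red-fruited: (668 − 678)² / 678 = 0.1475
  yellow-fruited: (236 − 226)² / 226 = 0.4425
χ² = 0.1475 + 0.4425 = 0.590

0.590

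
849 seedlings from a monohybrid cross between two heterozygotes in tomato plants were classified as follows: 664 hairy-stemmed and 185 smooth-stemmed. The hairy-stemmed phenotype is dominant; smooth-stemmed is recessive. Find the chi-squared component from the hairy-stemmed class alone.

1.166

For a monohybrid cross between heterozygotes with complete dominance, the expected phenotypic ratio is 3:1.
Under the 3:1 hypothesis (Σ ratio = 4, N = 849):
  hairy-stemmed: 849 × 3/4 = 636.75
  smooth-stemmed: 849 × 1/4 = 212.25
Contribution of hairy-stemmed: (664 − 636.75)² / 636.75 = 1.1662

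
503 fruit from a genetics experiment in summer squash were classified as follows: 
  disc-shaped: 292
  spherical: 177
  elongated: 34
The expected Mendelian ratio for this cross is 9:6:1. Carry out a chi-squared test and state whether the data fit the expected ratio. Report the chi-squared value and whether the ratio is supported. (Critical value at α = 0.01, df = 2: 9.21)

Under the 9:6:1 hypothesis (Σ ratio = 16, N = 503):
  disc-shaped: 503 × 9/16 = 282.9375
  spherical: 503 × 6/16 = 188.625
  elongated: 503 × 1/16 = 31.4375
χ² = Σ (O − E)² / E
  disc-shaped: (292 − 282.9375)² / 282.9375 = 0.2903
  spherical: (177 − 188.625)² / 188.625 = 0.7165
  elongated: (34 − 31.4375)² / 31.4375 = 0.2089
χ² = 0.2903 + 0.7165 + 0.2089 = 1.2157 ≈ 1.216
Degrees of freedom = 3 − 1 = 2; critical value at α = 0.01 is 9.21.
Since 1.216 < 9.21, we fail to reject the null hypothesis — the data are consistent with the 9:6:1 ratio.

1.216; consistent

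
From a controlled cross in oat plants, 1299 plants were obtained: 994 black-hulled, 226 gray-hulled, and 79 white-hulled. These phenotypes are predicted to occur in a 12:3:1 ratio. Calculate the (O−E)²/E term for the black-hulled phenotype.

The 12:3:1 ratio has 16 parts, so with N = 1299 the expected counts are:
  black-hulled: 1299 × 12/16 = 974.25
  gray-hulled: 1299 × 3/16 = 243.5625
  white-hulled: 1299 × 1/16 = 81.1875
Contribution of black-hulled: (994 − 974.25)² / 974.25 = 0.4004

0.400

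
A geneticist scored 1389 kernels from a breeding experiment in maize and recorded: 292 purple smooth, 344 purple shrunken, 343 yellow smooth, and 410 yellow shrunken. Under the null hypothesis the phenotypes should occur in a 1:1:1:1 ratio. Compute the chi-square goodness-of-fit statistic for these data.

Expected counts for N = 1389 under a 1:1:1:1 ratio (total parts = 4):
  purple smooth: 1389 × 1/4 = 347.25
  purple shrunken: 1389 × 1/4 = 347.25
  yellow smooth: 1389 × 1/4 = 347.25
  yellow shrunken: 1389 × 1/4 = 347.25
χ² = Σ (O − E)² / E
  purple smooth: (292 − 347.25)² / 347.25 = 8.7907
  purple shrunken: (344 − 347.25)² / 347.25 = 0.0304
  yellow smooth: (343 − 347.25)² / 347.25 = 0.0520
  yellow shrunken: (410 − 347.25)² / 347.25 = 11.3393
χ² = 8.7907 + 0.0304 + 0.0520 + 11.3393 = 20.2124 ≈ 20.212

20.212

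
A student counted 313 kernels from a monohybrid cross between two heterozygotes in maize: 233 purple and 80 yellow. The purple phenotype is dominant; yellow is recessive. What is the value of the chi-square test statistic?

0.052

For a monohybrid cross between heterozygotes with complete dominance, the expected phenotypic ratio is 3:1.
Under the 3:1 hypothesis (Σ ratio = 4, N = 313):
  purple: 313 × 3/4 = 234.75
  yellow: 313 × 1/4 = 78.25
χ² = Σ (O − E)² / E
  purple: (233 − 234.75)² / 234.75 = 0.0130
  yellow: (80 − 78.25)² / 78.25 = 0.0391
χ² = 0.0130 + 0.0391 = 0.0521 ≈ 0.052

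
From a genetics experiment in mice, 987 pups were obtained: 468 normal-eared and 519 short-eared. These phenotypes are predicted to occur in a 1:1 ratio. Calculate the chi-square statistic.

2.635

Total ratio parts = 2. Expected numbers out of 987:
  normal-eared: 987 × 1/2 = 493.5
  short-eared: 987 × 1/2 = 493.5
χ² = Σ (O − E)² / E
  normal-eared: (468 − 493.5)² / 493.5 = 1.3176
  short-eared: (519 − 493.5)² / 493.5 = 1.3176
χ² = 1.3176 + 1.3176 = 2.6352 ≈ 2.635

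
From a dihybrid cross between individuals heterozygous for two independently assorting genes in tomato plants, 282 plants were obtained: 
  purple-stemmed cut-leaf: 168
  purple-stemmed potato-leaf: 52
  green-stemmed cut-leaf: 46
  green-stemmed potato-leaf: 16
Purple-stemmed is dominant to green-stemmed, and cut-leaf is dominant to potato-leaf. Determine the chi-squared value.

1.612

A dihybrid F₂ with independent assortment and complete dominance at both loci gives a 9:3:3:1 phenotypic ratio.
Expected counts for N = 282 under a 9:3:3:1 ratio (total parts = 16):
  purple-stemmed cut-leaf: 282 × 9/16 = 158.625
  purple-stemmed potato-leaf: 282 × 3/16 = 52.875
  green-stemmed cut-leaf: 282 × 3/16 = 52.875
  green-stemmed potato-leaf: 282 × 1/16 = 17.625
χ² = Σ (O − E)² / E
  purple-stemmed cut-leaf: (168 − 158.625)² / 158.625 = 0.5541
  purple-stemmed potato-leaf: (52 − 52.875)² / 52.875 = 0.0145
  green-stemmed cut-leaf: (46 − 52.875)² / 52.875 = 0.8939
  green-stemmed potato-leaf: (16 − 17.625)² / 17.625 = 0.1498
χ² = 0.5541 + 0.0145 + 0.8939 + 0.1498 = 1.6123 ≈ 1.612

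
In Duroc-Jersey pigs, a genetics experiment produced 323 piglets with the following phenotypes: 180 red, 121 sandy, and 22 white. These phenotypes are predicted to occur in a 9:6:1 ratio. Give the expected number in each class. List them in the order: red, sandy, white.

Under the 9:6:1 hypothesis (Σ ratio = 16, N = 323):
  red: 323 × 9/16 = 181.6875
  sandy: 323 × 6/16 = 121.125
  white: 323 × 1/16 = 20.1875

181.6875, 121.125, 20.1875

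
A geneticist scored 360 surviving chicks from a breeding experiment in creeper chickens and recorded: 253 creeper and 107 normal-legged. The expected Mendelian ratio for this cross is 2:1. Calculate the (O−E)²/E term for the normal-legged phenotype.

Total ratio parts = 3. Expected numbers out of 360:
  creeper: 360 × 2/3 = 240
  normal-legged: 360 × 1/3 = 120
Contribution of normal-legged: (107 − 120)² / 120 = 1.4083

1.408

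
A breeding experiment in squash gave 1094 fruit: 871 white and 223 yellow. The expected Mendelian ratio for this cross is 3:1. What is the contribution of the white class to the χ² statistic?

Total ratio parts = 4. Expected numbers out of 1094:
  white: 1094 × 3/4 = 820.5
  yellow: 1094 × 1/4 = 273.5
Contribution of white: (871 − 820.5)² / 820.5 = 3.1082

3.108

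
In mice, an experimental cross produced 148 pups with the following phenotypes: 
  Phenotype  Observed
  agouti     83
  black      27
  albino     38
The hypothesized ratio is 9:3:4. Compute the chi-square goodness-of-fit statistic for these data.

0.048

Total ratio parts = 16. Expected numbers out of 148:
  agouti: 148 × 9/16 = 83.25
  black: 148 × 3/16 = 27.75
  albino: 148 × 4/16 = 37
χ² = Σ (O − E)² / E
  agouti: (83 − 83.25)² / 83.25 = 0.0008
  black: (27 − 27.75)² / 27.75 = 0.0203
  albino: (38 − 37)² / 37 = 0.0270
χ² = 0.0008 + 0.0203 + 0.0270 = 0.0481 ≈ 0.048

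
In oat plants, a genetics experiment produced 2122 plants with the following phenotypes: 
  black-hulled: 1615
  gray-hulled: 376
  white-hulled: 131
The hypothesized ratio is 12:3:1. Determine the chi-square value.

Total ratio parts = 16. Expected numbers out of 2122:
  black-hulled: 2122 × 12/16 = 1591.5
  gray-hulled: 2122 × 3/16 = 397.875
  white-hulled: 2122 × 1/16 = 132.625
χ² = Σ (O − E)² / E
  black-hulled: (1615 − 1591.5)² / 1591.5 = 0.3470
  gray-hulled: (376 − 397.875)² / 397.875 = 1.2027
  white-hulled: (131 − 132.625)² / 132.625 = 0.0199
χ² = 0.3470 + 1.2027 + 0.0199 = 1.5696 ≈ 1.570

1.570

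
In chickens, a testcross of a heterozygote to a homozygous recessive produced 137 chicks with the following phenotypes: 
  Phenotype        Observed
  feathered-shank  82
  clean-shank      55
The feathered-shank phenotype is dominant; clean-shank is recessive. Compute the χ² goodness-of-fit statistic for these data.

A testcross of a heterozygote (Aa × aa) gives a 1:1 phenotypic ratio.
The 1:1 ratio has 2 parts, so with N = 137 the expected counts are:
  feathered-shank: 137 × 1/2 = 68.5
  clean-shank: 137 × 1/2 = 68.5
χ² = Σ (O − E)² / E
  feathered-shank: (82 − 68.5)² / 68.5 = 2.6606
  clean-shank: (55 − 68.5)² / 68.5 = 2.6606
χ² = 2.6606 + 2.6606 = 5.3212 ≈ 5.321

5.321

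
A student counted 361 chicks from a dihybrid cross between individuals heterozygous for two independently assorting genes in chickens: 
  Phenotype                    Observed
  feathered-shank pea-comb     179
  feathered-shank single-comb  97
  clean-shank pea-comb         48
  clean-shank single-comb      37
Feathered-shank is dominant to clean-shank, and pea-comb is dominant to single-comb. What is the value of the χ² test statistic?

30.510

A dihybrid F₂ with independent assortment and complete dominance at both loci gives a 9:3:3:1 phenotypic ratio.
Expected counts for N = 361 under a 9:3:3:1 ratio (total parts = 16):
  feathered-shank pea-comb: 361 × 9/16 = 203.0625
  feathered-shank single-comb: 361 × 3/16 = 67.6875
  clean-shank pea-comb: 361 × 3/16 = 67.6875
  clean-shank single-comb: 361 × 1/16 = 22.5625
χ² = Σ (O − E)² / E
  feathered-shank pea-comb: (179 − 203.0625)² / 203.0625 = 2.8514
  feathered-shank single-comb: (97 − 67.6875)² / 67.6875 = 12.6940
  clean-shank pea-comb: (48 − 67.6875)² / 67.6875 = 5.7263
  clean-shank single-comb: (37 − 22.5625)² / 22.5625 = 9.2384
χ² = 2.8514 + 12.6940 + 5.7263 + 9.2384 = 30.5101 ≈ 30.510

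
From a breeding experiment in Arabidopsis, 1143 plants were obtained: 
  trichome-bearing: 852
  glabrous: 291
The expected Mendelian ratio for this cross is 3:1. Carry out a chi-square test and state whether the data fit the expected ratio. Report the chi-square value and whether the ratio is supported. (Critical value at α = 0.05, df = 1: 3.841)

0.129; consistent

Total ratio parts = 4. Expected numbers out of 1143:
  trichome-bearing: 1143 × 3/4 = 857.25
  glabrous: 1143 × 1/4 = 285.75
χ² = Σ (O − E)² / E
  trichome-bearing: (852 − 857.25)² / 857.25 = 0.0322
  glabrous: (291 − 285.75)² / 285.75 = 0.0965
χ² = 0.0322 + 0.0965 = 0.1287 ≈ 0.129
Degrees of freedom = 2 − 1 = 1; critical value at α = 0.05 is 3.841.
Since 0.129 < 3.841, we fail to reject the null hypothesis — the data are consistent with the 3:1 ratio.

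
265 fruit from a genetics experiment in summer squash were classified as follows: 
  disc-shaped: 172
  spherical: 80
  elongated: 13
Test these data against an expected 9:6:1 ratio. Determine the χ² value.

The 9:6:1 ratio has 16 parts, so with N = 265 the expected counts are:
  disc-shaped: 265 × 9/16 = 149.0625
  spherical: 265 × 6/16 = 99.375
  elongated: 265 × 1/16 = 16.5625
χ² = Σ (O − E)² / E
  disc-shaped: (172 − 149.0625)² / 149.0625 = 3.5296
  spherical: (80 − 99.375)² / 99.375 = 3.7775
  elongated: (13 − 16.5625)² / 16.5625 = 0.7663
χ² = 3.5296 + 3.7775 + 0.7663 = 8.0734 ≈ 8.073

8.073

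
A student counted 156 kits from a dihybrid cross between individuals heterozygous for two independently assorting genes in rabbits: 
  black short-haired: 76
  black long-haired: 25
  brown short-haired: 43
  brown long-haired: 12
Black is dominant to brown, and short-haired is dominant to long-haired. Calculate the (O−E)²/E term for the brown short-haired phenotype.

A dihybrid F₂ with independent assortment and complete dominance at both loci gives a 9:3:3:1 phenotypic ratio.
The 9:3:3:1 ratio has 16 parts, so with N = 156 the expected counts are:
  black short-haired: 156 × 9/16 = 87.75
  black long-haired: 156 × 3/16 = 29.25
  brown short-haired: 156 × 3/16 = 29.25
  brown long-haired: 156 × 1/16 = 9.75
Contribution of brown short-haired: (43 − 29.25)² / 29.25 = 6.4637

6.464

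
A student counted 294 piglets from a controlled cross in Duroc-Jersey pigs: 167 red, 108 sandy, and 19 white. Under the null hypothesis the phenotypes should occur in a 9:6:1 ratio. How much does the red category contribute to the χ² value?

Total ratio parts = 16. Expected numbers out of 294:
  red: 294 × 9/16 = 165.375
  sandy: 294 × 6/16 = 110.25
  white: 294 × 1/16 = 18.375
Contribution of red: (167 − 165.375)² / 165.375 = 0.0160

0.016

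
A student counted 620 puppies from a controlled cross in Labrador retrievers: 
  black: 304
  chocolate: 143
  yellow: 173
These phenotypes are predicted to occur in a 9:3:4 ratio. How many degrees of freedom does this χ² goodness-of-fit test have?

2

A goodness-of-fit test with 3 phenotype classes has df = 3 − 1 = 2.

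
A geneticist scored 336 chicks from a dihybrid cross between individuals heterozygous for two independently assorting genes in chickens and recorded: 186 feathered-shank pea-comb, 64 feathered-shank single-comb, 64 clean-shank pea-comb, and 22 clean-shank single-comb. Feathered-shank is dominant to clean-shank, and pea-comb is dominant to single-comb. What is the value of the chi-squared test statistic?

A dihybrid F₂ with independent assortment and complete dominance at both loci gives a 9:3:3:1 phenotypic ratio.
The 9:3:3:1 ratio has 16 parts, so with N = 336 the expected counts are:
  feathered-shank pea-comb: 336 × 9/16 = 189
  feathered-shank single-comb: 336 × 3/16 = 63
  clean-shank pea-comb: 336 × 3/16 = 63
  clean-shank single-comb: 336 × 1/16 = 21
χ² = Σ (O − E)² / E
  feathered-shank pea-comb: (186 − 189)² / 189 = 0.0476
  feathered-shank single-comb: (64 − 63)² / 63 = 0.0159
  clean-shank pea-comb: (64 − 63)² / 63 = 0.0159
  clean-shank single-comb: (22 − 21)² / 21 = 0.0476
χ² = 0.0476 + 0.0159 + 0.0159 + 0.0476 = 0.127

0.127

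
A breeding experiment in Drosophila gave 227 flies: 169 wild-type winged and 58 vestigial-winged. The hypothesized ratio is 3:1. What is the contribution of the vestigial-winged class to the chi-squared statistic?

0.028

Total ratio parts = 4. Expected numbers out of 227:
  wild-type winged: 227 × 3/4 = 170.25
  vestigial-winged: 227 × 1/4 = 56.75
Contribution of vestigial-winged: (58 − 56.75)² / 56.75 = 0.0275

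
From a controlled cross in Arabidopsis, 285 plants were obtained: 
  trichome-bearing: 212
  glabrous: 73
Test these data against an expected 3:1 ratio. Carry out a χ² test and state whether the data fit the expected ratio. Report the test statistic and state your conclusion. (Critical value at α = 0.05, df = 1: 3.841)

0.057; consistent

Under the 3:1 hypothesis (Σ ratio = 4, N = 285):
  trichome-bearing: 285 × 3/4 = 213.75
  glabrous: 285 × 1/4 = 71.25
χ² = Σ (O − E)² / E
  trichome-bearing: (212 − 213.75)² / 213.75 = 0.0143
  glabrous: (73 − 71.25)² / 71.25 = 0.0430
χ² = 0.0143 + 0.0430 = 0.0573 ≈ 0.057
Degrees of freedom = 2 − 1 = 1; critical value at α = 0.05 is 3.841.
Since 0.057 < 3.841, we fail to reject the null hypothesis — the data are consistent with the 3:1 ratio.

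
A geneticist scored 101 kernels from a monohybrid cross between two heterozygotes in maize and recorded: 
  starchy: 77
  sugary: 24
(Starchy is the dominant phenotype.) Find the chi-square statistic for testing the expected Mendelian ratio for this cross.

For a monohybrid cross between heterozygotes with complete dominance, the expected phenotypic ratio is 3:1.
Expected counts for N = 101 under a 3:1 ratio (total parts = 4):
  starchy: 101 × 3/4 = 75.75
  sugary: 101 × 1/4 = 25.25
χ² = Σ (O − E)² / E
  starchy: (77 − 75.75)² / 75.75 = 0.0206
  sugary: (24 − 25.25)² / 25.25 = 0.0619
χ² = 0.0206 + 0.0619 = 0.0825 ≈ 0.083

0.083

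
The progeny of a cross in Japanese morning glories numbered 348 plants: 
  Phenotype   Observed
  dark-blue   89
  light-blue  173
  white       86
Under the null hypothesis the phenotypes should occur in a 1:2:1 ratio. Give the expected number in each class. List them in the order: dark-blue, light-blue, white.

Under the 1:2:1 hypothesis (Σ ratio = 4, N = 348):
  dark-blue: 348 × 1/4 = 87
  light-blue: 348 × 2/4 = 174
  white: 348 × 1/4 = 87

87, 174, 87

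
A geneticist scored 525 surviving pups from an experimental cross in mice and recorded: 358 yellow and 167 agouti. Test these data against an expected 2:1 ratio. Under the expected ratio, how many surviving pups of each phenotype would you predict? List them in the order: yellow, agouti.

350, 175

Total ratio parts = 3. Expected numbers out of 525:
  yellow: 525 × 2/3 = 350
  agouti: 525 × 1/3 = 175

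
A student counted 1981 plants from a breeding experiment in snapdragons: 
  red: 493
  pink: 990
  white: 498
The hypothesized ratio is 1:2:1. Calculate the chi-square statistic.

0.026

Under the 1:2:1 hypothesis (Σ ratio = 4, N = 1981):
  red: 1981 × 1/4 = 495.25
  pink: 1981 × 2/4 = 990.5
  white: 1981 × 1/4 = 495.25
χ² = Σ (O − E)² / E
  red: (493 − 495.25)² / 495.25 = 0.0102
  pink: (990 − 990.5)² / 990.5 = 0.0003
  white: (498 − 495.25)² / 495.25 = 0.0153
χ² = 0.0102 + 0.0003 + 0.0153 = 0.0258 ≈ 0.026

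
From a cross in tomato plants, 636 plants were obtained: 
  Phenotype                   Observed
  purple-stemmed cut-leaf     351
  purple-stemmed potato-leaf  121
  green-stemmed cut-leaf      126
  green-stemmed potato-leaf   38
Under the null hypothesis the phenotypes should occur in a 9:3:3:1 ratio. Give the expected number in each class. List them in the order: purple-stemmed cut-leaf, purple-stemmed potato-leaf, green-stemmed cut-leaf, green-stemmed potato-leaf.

357.75, 119.25, 119.25, 39.75

The 9:3:3:1 ratio has 16 parts, so with N = 636 the expected counts are:
  purple-stemmed cut-leaf: 636 × 9/16 = 357.75
  purple-stemmed potato-leaf: 636 × 3/16 = 119.25
  green-stemmed cut-leaf: 636 × 3/16 = 119.25
  green-stemmed potato-leaf: 636 × 1/16 = 39.75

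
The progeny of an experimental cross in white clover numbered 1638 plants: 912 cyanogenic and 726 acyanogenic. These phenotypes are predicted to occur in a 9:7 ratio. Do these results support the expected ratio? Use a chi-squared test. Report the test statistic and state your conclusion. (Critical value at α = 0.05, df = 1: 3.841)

0.218; consistent

Total ratio parts = 16. Expected numbers out of 1638:
  cyanogenic: 1638 × 9/16 = 921.375
  acyanogenic: 1638 × 7/16 = 716.625
χ² = Σ (O − E)² / E
  cyanogenic: (912 − 921.375)² / 921.375 = 0.0954
  acyanogenic: (726 − 716.625)² / 716.625 = 0.1226
χ² = 0.0954 + 0.1226 = 0.218
Degrees of freedom = 2 − 1 = 1; critical value at α = 0.05 is 3.841.
Since 0.218 < 3.841, we fail to reject the null hypothesis — the data are consistent with the 9:7 ratio.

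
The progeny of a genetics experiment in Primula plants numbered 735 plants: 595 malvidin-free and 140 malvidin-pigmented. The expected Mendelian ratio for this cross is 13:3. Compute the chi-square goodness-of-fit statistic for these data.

0.043

Under the 13:3 hypothesis (Σ ratio = 16, N = 735):
  malvidin-free: 735 × 13/16 = 597.1875
  malvidin-pigmented: 735 × 3/16 = 137.8125
χ² = Σ (O − E)² / E
  malvidin-free: (595 − 597.1875)² / 597.1875 = 0.0080
  malvidin-pigmented: (140 − 137.8125)² / 137.8125 = 0.0347
χ² = 0.0080 + 0.0347 = 0.0427 ≈ 0.043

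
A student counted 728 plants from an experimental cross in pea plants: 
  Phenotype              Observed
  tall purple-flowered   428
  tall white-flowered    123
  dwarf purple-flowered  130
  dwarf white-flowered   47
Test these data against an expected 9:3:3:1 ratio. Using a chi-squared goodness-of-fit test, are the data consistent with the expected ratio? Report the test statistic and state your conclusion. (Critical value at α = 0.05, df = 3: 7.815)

The 9:3:3:1 ratio has 16 parts, so with N = 728 the expected counts are:
  tall purple-flowered: 728 × 9/16 = 409.5
  tall white-flowered: 728 × 3/16 = 136.5
  dwarf purple-flowered: 728 × 3/16 = 136.5
  dwarf white-flowered: 728 × 1/16 = 45.5
χ² = Σ (O − E)² / E
  tall purple-flowered: (428 − 409.5)² / 409.5 = 0.8358
  tall white-flowered: (123 − 136.5)² / 136.5 = 1.3352
  dwarf purple-flowered: (130 − 136.5)² / 136.5 = 0.3095
  dwarf white-flowered: (47 − 45.5)² / 45.5 = 0.0495
χ² = 0.8358 + 1.3352 + 0.3095 + 0.0495 = 2.530
Degrees of freedom = 4 − 1 = 3; critical value at α = 0.05 is 7.815.
Since 2.530 < 7.815, we fail to reject the null hypothesis — the data are consistent with the 9:3:3:1 ratio.

2.530; consistent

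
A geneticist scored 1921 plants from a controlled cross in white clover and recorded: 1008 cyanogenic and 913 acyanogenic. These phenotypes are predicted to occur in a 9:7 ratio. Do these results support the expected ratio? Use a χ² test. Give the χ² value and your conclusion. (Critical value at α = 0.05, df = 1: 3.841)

11.138; not consistent

Expected counts for N = 1921 under a 9:7 ratio (total parts = 16):
  cyanogenic: 1921 × 9/16 = 1080.5625
  acyanogenic: 1921 × 7/16 = 840.4375
χ² = Σ (O − E)² / E
  cyanogenic: (1008 − 1080.5625)² / 1080.5625 = 4.8728
  acyanogenic: (913 − 840.4375)² / 840.4375 = 6.2650
χ² = 4.8728 + 6.2650 = 11.1378 ≈ 11.138
Degrees of freedom = 2 − 1 = 1; critical value at α = 0.05 is 3.841.
Since 11.138 > 3.841, we reject the null hypothesis — the data do not fit the 9:7 ratio.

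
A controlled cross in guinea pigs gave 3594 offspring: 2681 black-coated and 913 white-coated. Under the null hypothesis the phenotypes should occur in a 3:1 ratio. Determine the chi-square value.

0.312

Expected counts for N = 3594 under a 3:1 ratio (total parts = 4):
  black-coated: 3594 × 3/4 = 2695.5
  white-coated: 3594 × 1/4 = 898.5
χ² = Σ (O − E)² / E
  black-coated: (2681 − 2695.5)² / 2695.5 = 0.0780
  white-coated: (913 − 898.5)² / 898.5 = 0.2340
χ² = 0.0780 + 0.2340 = 0.312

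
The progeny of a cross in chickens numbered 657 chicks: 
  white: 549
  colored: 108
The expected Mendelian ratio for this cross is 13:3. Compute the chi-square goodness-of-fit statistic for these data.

Total ratio parts = 16. Expected numbers out of 657:
  white: 657 × 13/16 = 533.8125
  colored: 657 × 3/16 = 123.1875
χ² = Σ (O − E)² / E
  white: (549 − 533.8125)² / 533.8125 = 0.4321
  colored: (108 − 123.1875)² / 123.1875 = 1.8724
χ² = 0.4321 + 1.8724 = 2.3045 ≈ 2.305

2.305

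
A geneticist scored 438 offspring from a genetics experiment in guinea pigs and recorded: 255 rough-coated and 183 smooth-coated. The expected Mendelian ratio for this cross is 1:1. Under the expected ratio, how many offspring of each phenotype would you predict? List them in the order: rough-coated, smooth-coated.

Total ratio parts = 2. Expected numbers out of 438:
  rough-coated: 438 × 1/2 = 219
  smooth-coated: 438 × 1/2 = 219

219, 219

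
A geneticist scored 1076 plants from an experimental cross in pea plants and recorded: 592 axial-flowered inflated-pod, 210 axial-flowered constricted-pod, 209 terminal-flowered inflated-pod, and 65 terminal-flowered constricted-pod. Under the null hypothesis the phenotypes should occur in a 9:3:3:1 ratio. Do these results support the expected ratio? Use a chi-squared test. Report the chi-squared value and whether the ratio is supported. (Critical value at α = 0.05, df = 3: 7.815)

Expected counts for N = 1076 under a 9:3:3:1 ratio (total parts = 16):
  axial-flowered inflated-pod: 1076 × 9/16 = 605.25
  axial-flowered constricted-pod: 1076 × 3/16 = 201.75
  terminal-flowered inflated-pod: 1076 × 3/16 = 201.75
  terminal-flowered constricted-pod: 1076 × 1/16 = 67.25
χ² = Σ (O − E)² / E
  axial-flowered inflated-pod: (592 − 605.25)² / 605.25 = 0.2901
  axial-flowered constricted-pod: (210 − 201.75)² / 201.75 = 0.3374
  terminal-flowered inflated-pod: (209 − 201.75)² / 201.75 = 0.2605
  terminal-flowered constricted-pod: (65 − 67.25)² / 67.25 = 0.0753
χ² = 0.2901 + 0.3374 + 0.2605 + 0.0753 = 0.9633 ≈ 0.963
Degrees of freedom = 4 − 1 = 3; critical value at α = 0.05 is 7.815.
Since 0.963 < 7.815, we fail to reject the null hypothesis — the data are consistent with the 9:3:3:1 ratio.

0.963; consistent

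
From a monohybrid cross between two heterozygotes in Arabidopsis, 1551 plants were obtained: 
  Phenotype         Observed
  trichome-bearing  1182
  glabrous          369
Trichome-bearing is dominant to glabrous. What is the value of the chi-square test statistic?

1.209

For a monohybrid cross between heterozygotes with complete dominance, the expected phenotypic ratio is 3:1.
The 3:1 ratio has 4 parts, so with N = 1551 the expected counts are:
  trichome-bearing: 1551 × 3/4 = 1163.25
  glabrous: 1551 × 1/4 = 387.75
χ² = Σ (O − E)² / E
  trichome-bearing: (1182 − 1163.25)² / 1163.25 = 0.3022
  glabrous: (369 − 387.75)² / 387.75 = 0.9067
χ² = 0.3022 + 0.9067 = 1.2089 ≈ 1.209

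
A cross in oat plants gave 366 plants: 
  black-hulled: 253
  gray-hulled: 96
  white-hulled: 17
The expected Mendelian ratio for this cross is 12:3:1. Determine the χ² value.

14.113

Under the 12:3:1 hypothesis (Σ ratio = 16, N = 366):
  black-hulled: 366 × 12/16 = 274.5
  gray-hulled: 366 × 3/16 = 68.625
  white-hulled: 366 × 1/16 = 22.875
χ² = Σ (O − E)² / E
  black-hulled: (253 − 274.5)² / 274.5 = 1.6840
  gray-hulled: (96 − 68.625)² / 68.625 = 10.9201
  white-hulled: (17 − 22.875)² / 22.875 = 1.5089
χ² = 1.6840 + 10.9201 + 1.5089 = 14.113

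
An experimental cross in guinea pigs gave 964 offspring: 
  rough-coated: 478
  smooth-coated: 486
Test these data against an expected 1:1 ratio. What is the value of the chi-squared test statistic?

Under the 1:1 hypothesis (Σ ratio = 2, N = 964):
  rough-coated: 964 × 1/2 = 482
  smooth-coated: 964 × 1/2 = 482
χ² = Σ (O − E)² / E
  rough-coated: (478 − 482)² / 482 = 0.0332
  smooth-coated: (486 − 482)² / 482 = 0.0332
χ² = 0.0332 + 0.0332 = 0.0664 ≈ 0.066

0.066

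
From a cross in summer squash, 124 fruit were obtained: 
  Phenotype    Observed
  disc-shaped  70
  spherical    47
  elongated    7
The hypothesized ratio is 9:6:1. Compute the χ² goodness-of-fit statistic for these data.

0.079

Under the 9:6:1 hypothesis (Σ ratio = 16, N = 124):
  disc-shaped: 124 × 9/16 = 69.75
  spherical: 124 × 6/16 = 46.5
  elongated: 124 × 1/16 = 7.75
χ² = Σ (O − E)² / E
  disc-shaped: (70 − 69.75)² / 69.75 = 0.0009
  spherical: (47 − 46.5)² / 46.5 = 0.0054
  elongated: (7 − 7.75)² / 7.75 = 0.0726
χ² = 0.0009 + 0.0054 + 0.0726 = 0.0789 ≈ 0.079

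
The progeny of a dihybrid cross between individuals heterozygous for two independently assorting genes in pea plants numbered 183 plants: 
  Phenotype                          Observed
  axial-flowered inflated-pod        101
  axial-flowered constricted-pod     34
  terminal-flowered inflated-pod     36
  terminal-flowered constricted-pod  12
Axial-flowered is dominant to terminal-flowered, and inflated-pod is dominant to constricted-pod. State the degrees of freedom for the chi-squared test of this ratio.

A dihybrid F₂ with independent assortment and complete dominance at both loci gives a 9:3:3:1 phenotypic ratio.
A goodness-of-fit test with 4 phenotype classes has df = 4 − 1 = 3.

3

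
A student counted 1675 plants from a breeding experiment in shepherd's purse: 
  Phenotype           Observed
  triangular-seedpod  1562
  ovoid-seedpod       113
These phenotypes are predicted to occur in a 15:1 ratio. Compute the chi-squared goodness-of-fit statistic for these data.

0.704

Under the 15:1 hypothesis (Σ ratio = 16, N = 1675):
  triangular-seedpod: 1675 × 15/16 = 1570.3125
  ovoid-seedpod: 1675 × 1/16 = 104.6875
χ² = Σ (O − E)² / E
  triangular-seedpod: (1562 − 1570.3125)² / 1570.3125 = 0.0440
  ovoid-seedpod: (113 − 104.6875)² / 104.6875 = 0.6600
χ² = 0.0440 + 0.6600 = 0.704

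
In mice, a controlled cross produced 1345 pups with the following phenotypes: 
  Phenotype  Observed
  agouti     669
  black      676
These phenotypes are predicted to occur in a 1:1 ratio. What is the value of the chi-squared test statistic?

0.036

Under the 1:1 hypothesis (Σ ratio = 2, N = 1345):
  agouti: 1345 × 1/2 = 672.5
  black: 1345 × 1/2 = 672.5
χ² = Σ (O − E)² / E
  agouti: (669 − 672.5)² / 672.5 = 0.0182
  black: (676 − 672.5)² / 672.5 = 0.0182
χ² = 0.0182 + 0.0182 = 0.0364 ≈ 0.036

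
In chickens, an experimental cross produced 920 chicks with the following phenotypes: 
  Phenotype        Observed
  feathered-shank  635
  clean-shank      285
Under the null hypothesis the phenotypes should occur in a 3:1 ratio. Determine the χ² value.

17.536

Total ratio parts = 4. Expected numbers out of 920:
  feathered-shank: 920 × 3/4 = 690
  clean-shank: 920 × 1/4 = 230
χ² = Σ (O − E)² / E
  feathered-shank: (635 − 690)² / 690 = 4.3841
  clean-shank: (285 − 230)² / 230 = 13.1522
χ² = 4.3841 + 13.1522 = 17.5363 ≈ 17.536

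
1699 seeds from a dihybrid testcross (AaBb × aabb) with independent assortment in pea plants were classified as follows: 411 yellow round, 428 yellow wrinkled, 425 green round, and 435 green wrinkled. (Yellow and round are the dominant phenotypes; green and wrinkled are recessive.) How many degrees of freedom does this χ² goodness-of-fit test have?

3

A dihybrid testcross with independent assortment gives a 1:1:1:1 ratio.
A goodness-of-fit test with 4 phenotype classes has df = 4 − 1 = 3.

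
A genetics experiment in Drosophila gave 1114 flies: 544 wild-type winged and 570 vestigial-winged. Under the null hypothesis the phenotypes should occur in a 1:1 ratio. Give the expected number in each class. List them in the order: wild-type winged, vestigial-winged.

Expected counts for N = 1114 under a 1:1 ratio (total parts = 2):
  wild-type winged: 1114 × 1/2 = 557
  vestigial-winged: 1114 × 1/2 = 557

557, 557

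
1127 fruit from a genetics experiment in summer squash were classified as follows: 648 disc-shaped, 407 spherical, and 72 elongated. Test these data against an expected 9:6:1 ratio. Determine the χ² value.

The 9:6:1 ratio has 16 parts, so with N = 1127 the expected counts are:
  disc-shaped: 1127 × 9/16 = 633.9375
  spherical: 1127 × 6/16 = 422.625
  elongated: 1127 × 1/16 = 70.4375
χ² = Σ (O − E)² / E
  disc-shaped: (648 − 633.9375)² / 633.9375 = 0.3119
  spherical: (407 − 422.625)² / 422.625 = 0.5777
  elongated: (72 − 70.4375)² / 70.4375 = 0.0347
χ² = 0.3119 + 0.5777 + 0.0347 = 0.9243 ≈ 0.924

0.924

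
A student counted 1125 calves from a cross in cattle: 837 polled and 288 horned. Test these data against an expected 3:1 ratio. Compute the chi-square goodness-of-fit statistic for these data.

0.216

Total ratio parts = 4. Expected numbers out of 1125:
  polled: 1125 × 3/4 = 843.75
  horned: 1125 × 1/4 = 281.25
χ² = Σ (O − E)² / E
  polled: (837 − 843.75)² / 843.75 = 0.0540
  horned: (288 − 281.25)² / 281.25 = 0.1620
χ² = 0.0540 + 0.1620 = 0.216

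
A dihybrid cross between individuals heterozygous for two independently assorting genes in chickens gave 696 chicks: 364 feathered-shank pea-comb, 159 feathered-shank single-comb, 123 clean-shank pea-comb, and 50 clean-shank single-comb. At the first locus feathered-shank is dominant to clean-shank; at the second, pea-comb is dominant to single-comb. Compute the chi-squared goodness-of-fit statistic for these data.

A dihybrid F₂ with independent assortment and complete dominance at both loci gives a 9:3:3:1 phenotypic ratio.
Expected counts for N = 696 under a 9:3:3:1 ratio (total parts = 16):
  feathered-shank pea-comb: 696 × 9/16 = 391.5
  feathered-shank single-comb: 696 × 3/16 = 130.5
  clean-shank pea-comb: 696 × 3/16 = 130.5
  clean-shank single-comb: 696 × 1/16 = 43.5
χ² = Σ (O − E)² / E
  feathered-shank pea-comb: (364 − 391.5)² / 391.5 = 1.9317
  feathered-shank single-comb: (159 − 130.5)² / 130.5 = 6.2241
  clean-shank pea-comb: (123 − 130.5)² / 130.5 = 0.4310
  clean-shank single-comb: (50 − 43.5)² / 43.5 = 0.9713
χ² = 1.9317 + 6.2241 + 0.4310 + 0.9713 = 9.5581 ≈ 9.558

9.558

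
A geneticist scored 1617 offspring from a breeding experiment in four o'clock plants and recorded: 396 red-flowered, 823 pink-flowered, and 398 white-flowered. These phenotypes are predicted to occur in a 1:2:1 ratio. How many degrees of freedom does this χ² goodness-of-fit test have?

A goodness-of-fit test with 3 phenotype classes has df = 3 − 1 = 2.

2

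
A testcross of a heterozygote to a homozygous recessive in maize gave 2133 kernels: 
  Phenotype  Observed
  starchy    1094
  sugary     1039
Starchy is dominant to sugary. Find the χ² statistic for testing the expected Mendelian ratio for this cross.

1.418

A testcross of a heterozygote (Aa × aa) gives a 1:1 phenotypic ratio.
The 1:1 ratio has 2 parts, so with N = 2133 the expected counts are:
  starchy: 2133 × 1/2 = 1066.5
  sugary: 2133 × 1/2 = 1066.5
χ² = Σ (O − E)² / E
  starchy: (1094 − 1066.5)² / 1066.5 = 0.7091
  sugary: (1039 − 1066.5)² / 1066.5 = 0.7091
χ² = 0.7091 + 0.7091 = 1.4182 ≈ 1.418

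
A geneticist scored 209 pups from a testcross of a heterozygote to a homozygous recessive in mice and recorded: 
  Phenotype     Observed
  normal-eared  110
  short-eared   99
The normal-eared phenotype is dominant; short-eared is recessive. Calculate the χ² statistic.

0.579

A testcross of a heterozygote (Aa × aa) gives a 1:1 phenotypic ratio.
Total ratio parts = 2. Expected numbers out of 209:
  normal-eared: 209 × 1/2 = 104.5
  short-eared: 209 × 1/2 = 104.5
χ² = Σ (O − E)² / E
  normal-eared: (110 − 104.5)² / 104.5 = 0.2895
  short-eared: (99 − 104.5)² / 104.5 = 0.2895
χ² = 0.2895 + 0.2895 = 0.579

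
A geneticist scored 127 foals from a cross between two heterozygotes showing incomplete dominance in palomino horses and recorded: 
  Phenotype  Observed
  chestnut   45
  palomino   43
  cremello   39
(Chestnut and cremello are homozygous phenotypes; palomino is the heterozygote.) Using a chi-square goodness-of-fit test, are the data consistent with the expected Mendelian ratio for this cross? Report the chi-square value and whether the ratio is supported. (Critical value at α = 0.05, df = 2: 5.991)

13.803; not consistent

With incomplete dominance, a heterozygote × heterozygote cross gives a 1:2:1 phenotypic ratio.
Expected counts for N = 127 under a 1:2:1 ratio (total parts = 4):
  chestnut: 127 × 1/4 = 31.75
  palomino: 127 × 2/4 = 63.5
  cremello: 127 × 1/4 = 31.75
χ² = Σ (O − E)² / E
  chestnut: (45 − 31.75)² / 31.75 = 5.5295
  palomino: (43 − 63.5)² / 63.5 = 6.6181
  cremello: (39 − 31.75)² / 31.75 = 1.6555
χ² = 5.5295 + 6.6181 + 1.6555 = 13.8031 ≈ 13.803
Degrees of freedom = 3 − 1 = 2; critical value at α = 0.05 is 5.991.
Since 13.803 > 5.991, we reject the null hypothesis — the data do not fit the 1:2:1 ratio.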